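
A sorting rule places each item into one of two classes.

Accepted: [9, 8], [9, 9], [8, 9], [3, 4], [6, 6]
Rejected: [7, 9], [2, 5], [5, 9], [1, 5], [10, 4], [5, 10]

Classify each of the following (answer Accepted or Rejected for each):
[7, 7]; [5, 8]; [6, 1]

Every 'Accepted' example satisfies: |first − second| ≤ 1. None of the 'Rejected' examples do.
[7, 7] — |7−7| = 0, hence Accepted.
[5, 8] — |5−8| = 3, hence Rejected.
[6, 1] — |6−1| = 5, hence Rejected.

Accepted, Rejected, Rejected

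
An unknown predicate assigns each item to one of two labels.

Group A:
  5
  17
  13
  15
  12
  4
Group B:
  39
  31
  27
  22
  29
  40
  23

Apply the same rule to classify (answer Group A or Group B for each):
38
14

Group B, Group A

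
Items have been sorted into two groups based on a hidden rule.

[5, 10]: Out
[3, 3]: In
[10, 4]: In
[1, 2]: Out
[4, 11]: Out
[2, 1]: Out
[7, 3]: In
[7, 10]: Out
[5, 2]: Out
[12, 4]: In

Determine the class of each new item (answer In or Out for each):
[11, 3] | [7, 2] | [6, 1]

Every 'In' example satisfies: sum is even. None of the 'Out' examples do.

In, Out, Out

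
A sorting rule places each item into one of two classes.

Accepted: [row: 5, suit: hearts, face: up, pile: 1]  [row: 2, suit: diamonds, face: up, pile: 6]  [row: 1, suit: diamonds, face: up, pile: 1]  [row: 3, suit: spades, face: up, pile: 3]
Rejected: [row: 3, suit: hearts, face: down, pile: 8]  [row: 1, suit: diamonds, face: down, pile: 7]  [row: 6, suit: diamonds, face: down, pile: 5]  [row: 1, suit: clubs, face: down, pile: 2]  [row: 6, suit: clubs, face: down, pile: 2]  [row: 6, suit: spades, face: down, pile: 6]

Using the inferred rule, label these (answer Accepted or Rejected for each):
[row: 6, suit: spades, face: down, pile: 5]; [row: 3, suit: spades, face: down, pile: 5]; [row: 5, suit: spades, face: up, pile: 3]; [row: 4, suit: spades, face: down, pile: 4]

Rejected, Rejected, Accepted, Rejected

Every 'Accepted' example satisfies: face is up. None of the 'Rejected' examples do.
Rejected: [row: 6, suit: spades, face: down, pile: 5], since face is down. Rejected: [row: 3, suit: spades, face: down, pile: 5], since face is down. Accepted: [row: 5, suit: spades, face: up, pile: 3], since face is up. Rejected: [row: 4, suit: spades, face: down, pile: 4], since face is down.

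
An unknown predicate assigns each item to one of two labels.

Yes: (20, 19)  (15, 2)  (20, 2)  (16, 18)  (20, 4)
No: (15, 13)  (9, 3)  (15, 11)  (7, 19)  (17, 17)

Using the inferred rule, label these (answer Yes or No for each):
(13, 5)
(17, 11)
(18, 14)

Rule: product is even. This holds for each 'Yes' example and fails for each 'No' one.

No, No, Yes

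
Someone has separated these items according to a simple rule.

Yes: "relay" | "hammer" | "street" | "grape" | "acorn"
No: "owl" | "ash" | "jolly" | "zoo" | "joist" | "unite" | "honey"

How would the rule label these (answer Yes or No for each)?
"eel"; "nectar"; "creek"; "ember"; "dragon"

No, Yes, Yes, Yes, Yes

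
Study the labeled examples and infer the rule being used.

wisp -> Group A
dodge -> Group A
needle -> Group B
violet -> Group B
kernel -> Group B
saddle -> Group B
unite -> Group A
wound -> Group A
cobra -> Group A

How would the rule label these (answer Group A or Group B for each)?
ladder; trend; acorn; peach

Group B, Group A, Group A, Group A

A rule that fits every label: length ≤ 5 — true of each 'Group A' example, false of each 'Group B' one.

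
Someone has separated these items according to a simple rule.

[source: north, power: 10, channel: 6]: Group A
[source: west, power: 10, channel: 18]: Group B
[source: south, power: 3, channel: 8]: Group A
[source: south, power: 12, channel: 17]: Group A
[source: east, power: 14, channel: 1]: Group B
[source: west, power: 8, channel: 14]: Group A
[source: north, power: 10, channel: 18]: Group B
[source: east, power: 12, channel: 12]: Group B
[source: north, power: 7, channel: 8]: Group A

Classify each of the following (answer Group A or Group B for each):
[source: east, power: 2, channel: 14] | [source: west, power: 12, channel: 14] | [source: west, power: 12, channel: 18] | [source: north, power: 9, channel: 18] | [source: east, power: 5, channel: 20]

Group B, Group A, Group B, Group B, Group B

The rule appears to be: source is not east AND channel ≤ 17.
Group B: [source: east, power: 2, channel: 14], since source is east, channel = 14. Group A: [source: west, power: 12, channel: 14], since source is west, channel = 14. Group B: [source: west, power: 12, channel: 18], since source is west, channel = 18. Group B: [source: north, power: 9, channel: 18], since source is north, channel = 18. Group B: [source: east, power: 5, channel: 20], since source is east, channel = 20.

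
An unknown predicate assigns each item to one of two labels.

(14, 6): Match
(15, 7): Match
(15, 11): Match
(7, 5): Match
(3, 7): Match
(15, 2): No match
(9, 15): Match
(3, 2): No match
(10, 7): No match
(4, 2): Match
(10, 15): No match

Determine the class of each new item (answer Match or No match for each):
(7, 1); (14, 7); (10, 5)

Every 'Match' example satisfies: sum is even. None of the 'No match' examples do.
(7, 1): 7+1 = 8 — fits, so Match.
(14, 7): 14+7 = 21 — doesn't match, so No match.
(10, 5): 10+5 = 15 — doesn't match, so No match.

Match, No match, No match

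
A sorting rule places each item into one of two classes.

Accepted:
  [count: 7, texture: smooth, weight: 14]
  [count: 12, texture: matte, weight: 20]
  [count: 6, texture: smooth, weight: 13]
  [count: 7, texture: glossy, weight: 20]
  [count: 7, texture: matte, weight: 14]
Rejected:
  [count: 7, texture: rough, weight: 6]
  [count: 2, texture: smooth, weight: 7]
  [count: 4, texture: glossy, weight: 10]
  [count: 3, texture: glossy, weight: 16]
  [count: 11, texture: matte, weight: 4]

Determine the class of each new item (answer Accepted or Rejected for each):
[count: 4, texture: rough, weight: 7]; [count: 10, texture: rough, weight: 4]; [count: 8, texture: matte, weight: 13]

Rejected, Rejected, Accepted

The common property of the 'Accepted' items is: weight ≥ 7 AND count ≥ 6. No 'Rejected' item has it.
[count: 4, texture: rough, weight: 7]: Rejected (weight = 7, count = 4). [count: 10, texture: rough, weight: 4]: Rejected (weight = 4, count = 10). [count: 8, texture: matte, weight: 13]: Accepted (weight = 13, count = 8).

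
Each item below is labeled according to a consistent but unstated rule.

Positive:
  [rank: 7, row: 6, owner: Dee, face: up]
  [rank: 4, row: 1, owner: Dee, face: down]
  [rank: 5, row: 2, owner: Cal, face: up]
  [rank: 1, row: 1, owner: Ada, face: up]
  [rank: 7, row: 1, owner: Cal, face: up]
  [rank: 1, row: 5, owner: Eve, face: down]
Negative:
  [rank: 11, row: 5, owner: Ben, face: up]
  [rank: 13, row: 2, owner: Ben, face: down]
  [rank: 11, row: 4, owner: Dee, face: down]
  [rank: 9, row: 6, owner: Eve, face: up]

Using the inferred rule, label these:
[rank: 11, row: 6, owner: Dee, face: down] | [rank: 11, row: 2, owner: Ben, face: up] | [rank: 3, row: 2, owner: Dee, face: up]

Negative, Negative, Positive

The simplest hypothesis consistent with all the labels is: rank ≤ 7.
[rank: 11, row: 6, owner: Dee, face: down]: rank = 11 — fails this test, so Negative.
[rank: 11, row: 2, owner: Ben, face: up]: rank = 11 — fails this test, so Negative.
[rank: 3, row: 2, owner: Dee, face: up]: rank = 3 — matches, so Positive.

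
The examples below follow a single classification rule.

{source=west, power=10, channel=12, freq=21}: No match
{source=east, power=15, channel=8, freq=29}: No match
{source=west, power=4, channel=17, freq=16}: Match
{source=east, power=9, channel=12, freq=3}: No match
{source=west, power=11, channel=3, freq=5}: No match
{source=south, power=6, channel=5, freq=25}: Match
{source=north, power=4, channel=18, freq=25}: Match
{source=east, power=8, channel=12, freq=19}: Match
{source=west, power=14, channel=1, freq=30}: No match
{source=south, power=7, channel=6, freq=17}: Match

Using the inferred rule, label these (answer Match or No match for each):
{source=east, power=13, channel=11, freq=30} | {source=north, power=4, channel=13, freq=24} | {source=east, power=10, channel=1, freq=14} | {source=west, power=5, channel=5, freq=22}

No match, Match, No match, Match

All 'Match' examples share one property — power ≤ 8 — and every 'No match' example lacks it.
{source=east, power=13, channel=11, freq=30}: No match (power = 13).
{source=north, power=4, channel=13, freq=24}: Match (power = 4).
{source=east, power=10, channel=1, freq=14}: No match (power = 10).
{source=west, power=5, channel=5, freq=22}: Match (power = 5).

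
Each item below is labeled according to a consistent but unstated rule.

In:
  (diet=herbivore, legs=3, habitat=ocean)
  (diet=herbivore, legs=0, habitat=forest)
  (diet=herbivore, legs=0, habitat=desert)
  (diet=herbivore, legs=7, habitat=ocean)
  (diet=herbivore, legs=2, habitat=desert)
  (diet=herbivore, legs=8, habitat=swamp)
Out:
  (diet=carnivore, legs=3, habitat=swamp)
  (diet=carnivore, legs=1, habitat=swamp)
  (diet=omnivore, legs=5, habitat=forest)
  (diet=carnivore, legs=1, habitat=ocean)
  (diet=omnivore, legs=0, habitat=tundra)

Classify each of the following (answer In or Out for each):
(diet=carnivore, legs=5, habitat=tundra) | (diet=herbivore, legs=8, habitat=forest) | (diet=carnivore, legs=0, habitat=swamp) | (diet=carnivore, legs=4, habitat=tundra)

The common property of the 'In' items is: diet is herbivore. No 'Out' item has it.
(diet=carnivore, legs=5, habitat=tundra): diet is carnivore, does not satisfy this → Out.
(diet=herbivore, legs=8, habitat=forest): diet is herbivore, satisfies this → In.
(diet=carnivore, legs=0, habitat=swamp): diet is carnivore, does not satisfy this → Out.
(diet=carnivore, legs=4, habitat=tundra): diet is carnivore, does not satisfy this → Out.

Out, In, Out, Out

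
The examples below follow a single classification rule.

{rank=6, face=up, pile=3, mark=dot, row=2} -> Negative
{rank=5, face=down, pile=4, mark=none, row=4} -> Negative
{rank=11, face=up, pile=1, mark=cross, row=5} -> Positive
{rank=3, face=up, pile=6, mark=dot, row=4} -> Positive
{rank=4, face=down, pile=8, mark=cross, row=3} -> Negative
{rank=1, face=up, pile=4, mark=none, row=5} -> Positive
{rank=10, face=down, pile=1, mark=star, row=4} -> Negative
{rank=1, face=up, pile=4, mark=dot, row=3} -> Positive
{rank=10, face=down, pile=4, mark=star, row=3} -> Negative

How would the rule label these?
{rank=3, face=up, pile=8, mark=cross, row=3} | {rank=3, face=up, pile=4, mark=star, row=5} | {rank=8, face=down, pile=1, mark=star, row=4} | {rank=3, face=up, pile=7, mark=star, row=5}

Positive, Positive, Negative, Positive

One predicate separates the groups cleanly: face is up AND row ≥ 3.
{rank=3, face=up, pile=8, mark=cross, row=3} → face is up, row = 3 → Positive.
{rank=3, face=up, pile=4, mark=star, row=5} → face is up, row = 5 → Positive.
{rank=8, face=down, pile=1, mark=star, row=4} → face is down, row = 4 → Negative.
{rank=3, face=up, pile=7, mark=star, row=5} → face is up, row = 5 → Positive.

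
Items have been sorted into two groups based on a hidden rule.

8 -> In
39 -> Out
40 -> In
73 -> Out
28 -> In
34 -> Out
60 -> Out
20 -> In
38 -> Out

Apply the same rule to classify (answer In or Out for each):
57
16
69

Every 'In' example satisfies: multiple of 4 AND at most 40. None of the 'Out' examples do.
57: Out (57 = 4·14 + 1, 57 > 40).
16: In (16 = 4·4, 16 ≤ 40).
69: Out (69 = 4·17 + 1, 69 > 40).

Out, In, Out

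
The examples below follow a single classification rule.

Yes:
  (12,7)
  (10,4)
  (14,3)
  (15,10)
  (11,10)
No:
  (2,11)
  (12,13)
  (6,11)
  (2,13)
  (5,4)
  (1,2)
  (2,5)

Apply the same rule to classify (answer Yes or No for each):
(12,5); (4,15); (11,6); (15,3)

Yes, No, Yes, Yes

Rule: first > second AND sum ≥ 13. This holds for each 'Yes' example and fails for each 'No' one.
(12,5): Yes (12 > 5, 12+5 = 17). (4,15): No (4 < 15, 4+15 = 19). (11,6): Yes (11 > 6, 11+6 = 17). (15,3): Yes (15 > 3, 15+3 = 18).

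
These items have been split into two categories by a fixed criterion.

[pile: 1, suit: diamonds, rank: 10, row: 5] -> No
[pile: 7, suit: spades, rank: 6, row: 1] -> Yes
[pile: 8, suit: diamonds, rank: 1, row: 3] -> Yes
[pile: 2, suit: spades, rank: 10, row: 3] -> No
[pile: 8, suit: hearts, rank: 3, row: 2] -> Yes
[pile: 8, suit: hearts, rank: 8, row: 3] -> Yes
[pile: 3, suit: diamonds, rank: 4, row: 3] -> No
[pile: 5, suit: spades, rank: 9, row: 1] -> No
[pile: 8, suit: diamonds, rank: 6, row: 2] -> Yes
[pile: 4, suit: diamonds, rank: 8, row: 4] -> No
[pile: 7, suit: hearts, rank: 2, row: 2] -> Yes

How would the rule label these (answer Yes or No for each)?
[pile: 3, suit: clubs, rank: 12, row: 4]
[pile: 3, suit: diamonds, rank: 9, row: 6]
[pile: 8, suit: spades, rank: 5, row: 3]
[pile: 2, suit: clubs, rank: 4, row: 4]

A rule that fits every label: pile ≥ 7 — true of each 'Yes' example, false of each 'No' one.

No, No, Yes, No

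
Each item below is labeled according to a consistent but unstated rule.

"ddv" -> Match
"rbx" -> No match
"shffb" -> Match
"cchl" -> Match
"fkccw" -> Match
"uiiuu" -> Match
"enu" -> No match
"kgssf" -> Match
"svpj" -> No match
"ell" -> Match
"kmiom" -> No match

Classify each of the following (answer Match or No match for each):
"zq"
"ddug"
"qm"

No match, Match, No match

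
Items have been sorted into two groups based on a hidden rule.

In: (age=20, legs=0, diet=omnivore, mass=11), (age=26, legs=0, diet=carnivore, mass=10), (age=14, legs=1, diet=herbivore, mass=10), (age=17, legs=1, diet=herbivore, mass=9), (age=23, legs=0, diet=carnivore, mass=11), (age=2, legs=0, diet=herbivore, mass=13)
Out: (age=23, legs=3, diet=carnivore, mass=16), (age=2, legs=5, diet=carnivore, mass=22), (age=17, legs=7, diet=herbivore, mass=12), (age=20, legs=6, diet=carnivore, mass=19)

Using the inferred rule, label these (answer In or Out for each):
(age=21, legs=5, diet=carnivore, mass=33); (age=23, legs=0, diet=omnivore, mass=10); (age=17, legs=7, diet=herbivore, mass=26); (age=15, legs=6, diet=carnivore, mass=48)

Out, In, Out, Out

The simplest hypothesis consistent with all the labels is: legs ≤ 1.
(age=21, legs=5, diet=carnivore, mass=33): legs = 5, fails this test → Out. (age=23, legs=0, diet=omnivore, mass=10): legs = 0, has this property → In. (age=17, legs=7, diet=herbivore, mass=26): legs = 7, fails this test → Out. (age=15, legs=6, diet=carnivore, mass=48): legs = 6, fails this test → Out.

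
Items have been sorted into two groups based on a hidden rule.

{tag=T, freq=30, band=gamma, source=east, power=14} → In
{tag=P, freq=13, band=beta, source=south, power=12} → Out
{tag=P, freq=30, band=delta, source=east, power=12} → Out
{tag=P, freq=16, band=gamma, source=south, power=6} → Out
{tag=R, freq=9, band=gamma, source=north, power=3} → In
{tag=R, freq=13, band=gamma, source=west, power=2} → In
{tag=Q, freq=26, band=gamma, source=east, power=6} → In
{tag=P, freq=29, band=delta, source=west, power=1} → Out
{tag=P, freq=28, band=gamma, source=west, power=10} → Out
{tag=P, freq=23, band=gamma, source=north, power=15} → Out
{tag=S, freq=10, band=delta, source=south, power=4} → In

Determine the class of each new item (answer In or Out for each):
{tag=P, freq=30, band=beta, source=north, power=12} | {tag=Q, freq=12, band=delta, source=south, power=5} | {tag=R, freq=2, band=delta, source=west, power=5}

Out, In, In

A rule that fits every label: tag is not P — true of each 'In' example, false of each 'Out' one.
{tag=P, freq=30, band=beta, source=north, power=12} → tag is P → Out. {tag=Q, freq=12, band=delta, source=south, power=5} → tag is Q → In. {tag=R, freq=2, band=delta, source=west, power=5} → tag is R → In.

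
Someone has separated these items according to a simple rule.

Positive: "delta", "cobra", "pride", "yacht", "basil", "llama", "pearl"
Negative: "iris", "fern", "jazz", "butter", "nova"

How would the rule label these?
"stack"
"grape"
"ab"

Positive, Positive, Negative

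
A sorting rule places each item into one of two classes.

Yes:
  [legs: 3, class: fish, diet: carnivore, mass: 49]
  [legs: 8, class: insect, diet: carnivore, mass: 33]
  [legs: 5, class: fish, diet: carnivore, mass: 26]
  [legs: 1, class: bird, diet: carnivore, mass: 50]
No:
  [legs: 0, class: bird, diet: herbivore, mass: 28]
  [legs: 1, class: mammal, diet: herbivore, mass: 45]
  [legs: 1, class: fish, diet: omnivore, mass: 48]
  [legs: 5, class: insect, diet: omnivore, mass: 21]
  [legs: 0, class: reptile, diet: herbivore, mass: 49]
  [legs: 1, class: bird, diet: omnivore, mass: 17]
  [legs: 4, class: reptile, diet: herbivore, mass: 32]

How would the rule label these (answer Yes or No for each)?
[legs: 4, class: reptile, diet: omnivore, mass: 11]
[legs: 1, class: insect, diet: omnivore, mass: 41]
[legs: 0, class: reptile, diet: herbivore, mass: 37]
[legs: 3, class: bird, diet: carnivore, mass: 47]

No, No, No, Yes

One predicate separates the groups cleanly: diet is carnivore.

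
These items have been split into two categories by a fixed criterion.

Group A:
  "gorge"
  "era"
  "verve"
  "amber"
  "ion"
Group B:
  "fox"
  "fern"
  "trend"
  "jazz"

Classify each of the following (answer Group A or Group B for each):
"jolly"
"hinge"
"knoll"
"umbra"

The distinguishing property — has ≥ 2 vowels — holds for all the 'Group A' cases and none of the 'Group B' cases.
"jolly" → 1 vowel → Group B. "hinge" → 2 vowels → Group A. "knoll" → 1 vowel → Group B. "umbra" → 2 vowels → Group A.

Group B, Group A, Group B, Group A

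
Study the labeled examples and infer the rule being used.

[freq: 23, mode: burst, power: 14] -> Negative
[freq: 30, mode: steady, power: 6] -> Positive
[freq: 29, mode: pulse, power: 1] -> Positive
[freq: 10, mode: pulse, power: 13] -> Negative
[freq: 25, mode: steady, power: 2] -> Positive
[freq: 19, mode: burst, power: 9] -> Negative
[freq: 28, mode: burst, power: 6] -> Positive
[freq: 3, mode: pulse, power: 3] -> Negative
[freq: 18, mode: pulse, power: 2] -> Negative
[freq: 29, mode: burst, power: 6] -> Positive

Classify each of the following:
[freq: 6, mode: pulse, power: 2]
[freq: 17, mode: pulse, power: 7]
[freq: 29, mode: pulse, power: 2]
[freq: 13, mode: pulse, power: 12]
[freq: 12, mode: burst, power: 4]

Negative, Negative, Positive, Negative, Negative

The rule appears to be: freq ≥ 25.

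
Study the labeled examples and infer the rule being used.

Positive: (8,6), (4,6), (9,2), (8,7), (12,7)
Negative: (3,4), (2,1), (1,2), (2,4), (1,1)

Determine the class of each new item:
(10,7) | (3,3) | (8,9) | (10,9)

'Positive' ⟺ sum ≥ 10.
(10,7) — 10+7 = 17, hence Positive. (3,3) — 3+3 = 6, hence Negative. (8,9) — 8+9 = 17, hence Positive. (10,9) — 10+9 = 19, hence Positive.

Positive, Negative, Positive, Positive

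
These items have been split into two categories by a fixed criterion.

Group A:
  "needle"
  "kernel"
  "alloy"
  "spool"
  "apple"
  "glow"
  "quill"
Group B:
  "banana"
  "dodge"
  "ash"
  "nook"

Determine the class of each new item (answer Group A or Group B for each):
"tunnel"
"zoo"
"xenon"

Looking at the examples, the only property every 'Group A' case has and every 'Group B' case lacks is: contains 'l'.
"tunnel" → has 'l' → Group A. "zoo" → no 'l' → Group B. "xenon" → no 'l' → Group B.

Group A, Group B, Group B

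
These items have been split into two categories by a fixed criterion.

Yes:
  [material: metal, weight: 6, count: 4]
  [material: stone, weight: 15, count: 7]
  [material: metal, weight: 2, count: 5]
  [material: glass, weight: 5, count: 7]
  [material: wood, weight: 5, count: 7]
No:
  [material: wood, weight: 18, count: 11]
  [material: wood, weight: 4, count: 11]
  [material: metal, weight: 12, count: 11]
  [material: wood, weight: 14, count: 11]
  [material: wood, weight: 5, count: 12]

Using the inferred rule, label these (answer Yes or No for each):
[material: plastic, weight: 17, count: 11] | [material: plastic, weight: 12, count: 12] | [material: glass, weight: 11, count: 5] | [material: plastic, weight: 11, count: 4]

No, No, Yes, Yes

All 'Yes' examples share one property — count ≤ 7 — and every 'No' example lacks it.
[material: plastic, weight: 17, count: 11]: count = 11 — fails this test, so No.
[material: plastic, weight: 12, count: 12]: count = 12 — fails this test, so No.
[material: glass, weight: 11, count: 5]: count = 5 — passes, so Yes.
[material: plastic, weight: 11, count: 4]: count = 4 — passes, so Yes.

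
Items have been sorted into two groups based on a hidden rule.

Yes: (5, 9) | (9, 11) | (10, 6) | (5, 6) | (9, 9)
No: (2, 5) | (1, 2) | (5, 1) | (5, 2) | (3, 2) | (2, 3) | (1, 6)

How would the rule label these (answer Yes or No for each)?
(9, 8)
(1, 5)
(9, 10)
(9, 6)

Yes, No, Yes, Yes

The distinguishing property — sum ≥ 11 — holds for all the 'Yes' cases and none of the 'No' cases.
Yes: (9, 8), since 9+8 = 17.
No: (1, 5), since 1+5 = 6.
Yes: (9, 10), since 9+10 = 19.
Yes: (9, 6), since 9+6 = 15.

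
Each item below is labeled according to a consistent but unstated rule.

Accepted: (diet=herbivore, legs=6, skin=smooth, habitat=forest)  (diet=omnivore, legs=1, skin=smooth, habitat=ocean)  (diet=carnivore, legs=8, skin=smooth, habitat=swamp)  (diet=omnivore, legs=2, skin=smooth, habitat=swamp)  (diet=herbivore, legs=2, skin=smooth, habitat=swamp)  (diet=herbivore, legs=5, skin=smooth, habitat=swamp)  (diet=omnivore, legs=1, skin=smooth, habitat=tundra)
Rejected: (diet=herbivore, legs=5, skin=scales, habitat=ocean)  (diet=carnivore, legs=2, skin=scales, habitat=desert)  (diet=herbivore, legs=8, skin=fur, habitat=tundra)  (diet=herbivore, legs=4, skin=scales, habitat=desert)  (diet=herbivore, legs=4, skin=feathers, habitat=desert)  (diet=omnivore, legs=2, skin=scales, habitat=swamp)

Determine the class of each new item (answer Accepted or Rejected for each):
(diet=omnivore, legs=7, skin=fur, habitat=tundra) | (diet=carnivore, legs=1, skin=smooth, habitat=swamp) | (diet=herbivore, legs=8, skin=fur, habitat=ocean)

Rejected, Accepted, Rejected

Looking at the examples, the only property every 'Accepted' case has and every 'Rejected' case lacks is: skin is smooth.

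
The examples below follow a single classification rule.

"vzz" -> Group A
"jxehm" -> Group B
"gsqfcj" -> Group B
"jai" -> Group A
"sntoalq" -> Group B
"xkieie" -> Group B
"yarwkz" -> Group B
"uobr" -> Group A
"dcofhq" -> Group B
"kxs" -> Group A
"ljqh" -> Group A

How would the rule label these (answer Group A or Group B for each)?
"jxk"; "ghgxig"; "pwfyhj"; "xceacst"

One predicate separates the groups cleanly: length ≤ 4.
"jxk": length 3 — satisfies this, so Group A. "ghgxig": length 6 — does not fit, so Group B. "pwfyhj": length 6 — does not fit, so Group B. "xceacst": length 7 — does not fit, so Group B.

Group A, Group B, Group B, Group B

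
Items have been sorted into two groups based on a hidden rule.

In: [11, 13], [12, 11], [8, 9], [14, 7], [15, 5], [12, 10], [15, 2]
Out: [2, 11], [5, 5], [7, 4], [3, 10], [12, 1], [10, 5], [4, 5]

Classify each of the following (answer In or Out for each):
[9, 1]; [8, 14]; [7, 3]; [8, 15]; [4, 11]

Out, In, Out, In, Out

Every 'In' example satisfies: sum ≥ 17. None of the 'Out' examples do.
[9, 1] — 9+1 = 10, hence Out. [8, 14] — 8+14 = 22, hence In. [7, 3] — 7+3 = 10, hence Out. [8, 15] — 8+15 = 23, hence In. [4, 11] — 4+11 = 15, hence Out.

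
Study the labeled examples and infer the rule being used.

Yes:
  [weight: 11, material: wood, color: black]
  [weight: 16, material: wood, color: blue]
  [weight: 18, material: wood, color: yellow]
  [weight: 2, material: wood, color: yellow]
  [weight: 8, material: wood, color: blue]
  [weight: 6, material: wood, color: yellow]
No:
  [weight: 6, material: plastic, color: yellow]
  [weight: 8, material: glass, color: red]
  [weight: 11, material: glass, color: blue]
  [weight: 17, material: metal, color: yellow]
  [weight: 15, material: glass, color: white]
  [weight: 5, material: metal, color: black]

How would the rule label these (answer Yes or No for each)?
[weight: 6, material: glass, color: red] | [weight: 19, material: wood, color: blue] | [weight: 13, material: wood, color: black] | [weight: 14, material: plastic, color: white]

The distinguishing property — material is wood — holds for all the 'Yes' cases and none of the 'No' cases.
[weight: 6, material: glass, color: red]: material is glass, fails the rule → No.
[weight: 19, material: wood, color: blue]: material is wood, fits → Yes.
[weight: 13, material: wood, color: black]: material is wood, fits → Yes.
[weight: 14, material: plastic, color: white]: material is plastic, fails the rule → No.

No, Yes, Yes, No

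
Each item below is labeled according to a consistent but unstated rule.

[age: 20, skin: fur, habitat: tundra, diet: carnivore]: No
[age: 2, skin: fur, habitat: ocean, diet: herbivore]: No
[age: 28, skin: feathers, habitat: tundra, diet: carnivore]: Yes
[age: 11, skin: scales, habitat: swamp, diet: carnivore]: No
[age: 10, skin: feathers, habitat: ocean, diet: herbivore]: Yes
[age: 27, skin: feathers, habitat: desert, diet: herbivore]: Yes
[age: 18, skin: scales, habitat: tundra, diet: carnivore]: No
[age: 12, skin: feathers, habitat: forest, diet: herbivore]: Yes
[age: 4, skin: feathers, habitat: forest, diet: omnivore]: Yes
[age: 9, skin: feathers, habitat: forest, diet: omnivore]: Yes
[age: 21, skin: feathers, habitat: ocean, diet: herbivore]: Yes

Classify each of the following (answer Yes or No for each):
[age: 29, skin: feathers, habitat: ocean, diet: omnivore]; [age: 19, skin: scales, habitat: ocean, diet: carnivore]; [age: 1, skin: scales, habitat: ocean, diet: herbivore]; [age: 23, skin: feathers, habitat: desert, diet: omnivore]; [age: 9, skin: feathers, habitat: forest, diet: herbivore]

'Yes' ⟺ skin is feathers.

Yes, No, No, Yes, Yes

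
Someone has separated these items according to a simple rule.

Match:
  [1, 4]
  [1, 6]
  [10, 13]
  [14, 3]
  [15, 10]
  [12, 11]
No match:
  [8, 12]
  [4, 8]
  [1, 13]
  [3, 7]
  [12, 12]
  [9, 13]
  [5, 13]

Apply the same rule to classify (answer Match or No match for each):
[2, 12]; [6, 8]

Rule: sum is odd. This holds for each 'Match' example and fails for each 'No match' one.
No match: [2, 12], since 2+12 = 14. No match: [6, 8], since 6+8 = 14.

No match, No match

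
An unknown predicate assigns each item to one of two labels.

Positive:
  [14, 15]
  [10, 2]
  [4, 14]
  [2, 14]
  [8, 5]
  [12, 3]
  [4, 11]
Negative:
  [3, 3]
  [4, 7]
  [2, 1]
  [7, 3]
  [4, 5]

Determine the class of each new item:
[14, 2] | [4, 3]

Positive, Negative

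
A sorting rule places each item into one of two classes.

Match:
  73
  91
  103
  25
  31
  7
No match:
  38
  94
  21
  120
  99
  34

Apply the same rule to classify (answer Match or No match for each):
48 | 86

No match, No match

All 'Match' examples share one property — ≡ 1 (mod 6) — and every 'No match' example lacks it.
48: 48 mod 6 = 0 — fails the rule, so No match.
86: 86 mod 6 = 2 — fails the rule, so No match.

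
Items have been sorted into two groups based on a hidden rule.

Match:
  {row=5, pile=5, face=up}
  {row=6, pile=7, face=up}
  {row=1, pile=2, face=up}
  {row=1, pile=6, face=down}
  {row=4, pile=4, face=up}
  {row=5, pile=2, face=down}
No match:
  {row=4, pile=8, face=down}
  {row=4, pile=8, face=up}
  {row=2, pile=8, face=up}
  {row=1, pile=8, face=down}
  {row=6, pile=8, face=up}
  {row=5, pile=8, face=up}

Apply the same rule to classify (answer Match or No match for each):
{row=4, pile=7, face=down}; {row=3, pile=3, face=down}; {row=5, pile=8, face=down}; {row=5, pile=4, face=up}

Match, Match, No match, Match

The common property of the 'Match' items is: pile ≤ 7. No 'No match' item has it.
Match: {row=4, pile=7, face=down}, since pile = 7.
Match: {row=3, pile=3, face=down}, since pile = 3.
No match: {row=5, pile=8, face=down}, since pile = 8.
Match: {row=5, pile=4, face=up}, since pile = 4.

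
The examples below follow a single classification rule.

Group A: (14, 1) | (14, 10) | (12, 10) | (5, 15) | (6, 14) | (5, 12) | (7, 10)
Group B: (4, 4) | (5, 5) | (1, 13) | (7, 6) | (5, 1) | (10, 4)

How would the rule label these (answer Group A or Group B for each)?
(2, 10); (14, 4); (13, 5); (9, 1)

Group B, Group A, Group A, Group B

The distinguishing property — sum ≥ 15 — holds for all the 'Group A' cases and none of the 'Group B' cases.
(2, 10): Group B (2+10 = 12).
(14, 4): Group A (14+4 = 18).
(13, 5): Group A (13+5 = 18).
(9, 1): Group B (9+1 = 10).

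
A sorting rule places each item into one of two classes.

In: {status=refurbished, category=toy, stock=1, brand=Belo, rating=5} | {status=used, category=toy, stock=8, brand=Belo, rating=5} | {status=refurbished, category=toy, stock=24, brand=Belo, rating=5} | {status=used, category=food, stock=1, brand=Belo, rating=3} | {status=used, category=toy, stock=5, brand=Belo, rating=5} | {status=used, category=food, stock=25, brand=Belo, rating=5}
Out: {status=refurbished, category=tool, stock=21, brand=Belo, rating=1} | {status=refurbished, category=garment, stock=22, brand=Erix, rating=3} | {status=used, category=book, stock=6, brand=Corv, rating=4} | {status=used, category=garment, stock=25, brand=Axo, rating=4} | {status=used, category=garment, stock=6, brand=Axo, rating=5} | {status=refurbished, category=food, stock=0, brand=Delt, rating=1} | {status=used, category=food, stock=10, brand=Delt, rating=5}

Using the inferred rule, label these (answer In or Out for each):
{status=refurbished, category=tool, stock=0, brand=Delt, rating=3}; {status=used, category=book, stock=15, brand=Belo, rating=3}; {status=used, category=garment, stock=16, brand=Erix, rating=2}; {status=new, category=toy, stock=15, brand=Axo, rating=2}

One predicate separates the groups cleanly: brand is Belo AND rating ≥ 3.
{status=refurbished, category=tool, stock=0, brand=Delt, rating=3}: Out (brand is Delt, rating = 3).
{status=used, category=book, stock=15, brand=Belo, rating=3}: In (brand is Belo, rating = 3).
{status=used, category=garment, stock=16, brand=Erix, rating=2}: Out (brand is Erix, rating = 2).
{status=new, category=toy, stock=15, brand=Axo, rating=2}: Out (brand is Axo, rating = 2).

Out, In, Out, Out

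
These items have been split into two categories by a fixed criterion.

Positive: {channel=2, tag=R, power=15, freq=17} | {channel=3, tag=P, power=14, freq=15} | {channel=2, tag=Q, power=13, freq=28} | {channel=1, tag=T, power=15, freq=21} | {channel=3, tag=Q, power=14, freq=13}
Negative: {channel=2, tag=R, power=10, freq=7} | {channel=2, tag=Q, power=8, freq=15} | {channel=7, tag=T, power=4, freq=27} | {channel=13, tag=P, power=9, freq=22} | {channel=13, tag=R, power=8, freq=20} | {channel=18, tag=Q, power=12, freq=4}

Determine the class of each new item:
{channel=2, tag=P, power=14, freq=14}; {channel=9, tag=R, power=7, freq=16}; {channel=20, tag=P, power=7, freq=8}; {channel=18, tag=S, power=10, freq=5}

Positive, Negative, Negative, Negative

'Positive' ⟺ power ≥ 13.
{channel=2, tag=P, power=14, freq=14}: Positive (power = 14).
{channel=9, tag=R, power=7, freq=16}: Negative (power = 7).
{channel=20, tag=P, power=7, freq=8}: Negative (power = 7).
{channel=18, tag=S, power=10, freq=5}: Negative (power = 10).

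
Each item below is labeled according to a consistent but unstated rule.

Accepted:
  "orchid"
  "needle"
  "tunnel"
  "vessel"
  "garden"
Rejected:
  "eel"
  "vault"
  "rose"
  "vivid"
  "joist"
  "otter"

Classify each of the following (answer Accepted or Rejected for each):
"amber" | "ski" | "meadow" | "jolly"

Rejected, Rejected, Accepted, Rejected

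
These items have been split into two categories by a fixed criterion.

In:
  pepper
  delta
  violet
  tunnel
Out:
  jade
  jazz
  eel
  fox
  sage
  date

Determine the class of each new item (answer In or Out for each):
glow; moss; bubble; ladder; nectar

Out, Out, In, In, In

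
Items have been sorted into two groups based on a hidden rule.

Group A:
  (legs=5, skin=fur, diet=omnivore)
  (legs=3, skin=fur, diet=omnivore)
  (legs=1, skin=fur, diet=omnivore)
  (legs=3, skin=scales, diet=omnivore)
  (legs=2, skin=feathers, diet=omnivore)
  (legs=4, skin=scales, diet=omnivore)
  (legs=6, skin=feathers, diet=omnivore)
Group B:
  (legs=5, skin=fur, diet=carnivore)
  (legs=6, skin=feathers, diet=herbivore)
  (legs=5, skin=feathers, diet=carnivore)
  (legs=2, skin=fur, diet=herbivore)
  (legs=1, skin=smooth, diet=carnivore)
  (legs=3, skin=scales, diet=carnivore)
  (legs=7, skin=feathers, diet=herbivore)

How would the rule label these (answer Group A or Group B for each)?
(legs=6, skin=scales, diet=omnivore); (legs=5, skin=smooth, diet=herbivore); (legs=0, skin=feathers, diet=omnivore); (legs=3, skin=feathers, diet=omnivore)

Group A, Group B, Group A, Group A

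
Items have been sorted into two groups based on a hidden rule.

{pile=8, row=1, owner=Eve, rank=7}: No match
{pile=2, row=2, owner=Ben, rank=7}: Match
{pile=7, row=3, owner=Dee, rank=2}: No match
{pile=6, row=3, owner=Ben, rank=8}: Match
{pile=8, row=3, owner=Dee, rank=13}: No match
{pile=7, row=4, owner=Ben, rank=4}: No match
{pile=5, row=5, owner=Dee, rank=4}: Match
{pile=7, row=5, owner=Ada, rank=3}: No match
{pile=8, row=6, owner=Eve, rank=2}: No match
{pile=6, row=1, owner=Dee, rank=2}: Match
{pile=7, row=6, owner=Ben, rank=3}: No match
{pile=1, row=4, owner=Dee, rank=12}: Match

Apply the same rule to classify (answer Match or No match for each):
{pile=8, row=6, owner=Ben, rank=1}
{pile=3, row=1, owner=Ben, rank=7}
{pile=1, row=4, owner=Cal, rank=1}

No match, Match, Match

'Match' ⟺ pile ≤ 6.
{pile=8, row=6, owner=Ben, rank=1}: No match (pile = 8).
{pile=3, row=1, owner=Ben, rank=7}: Match (pile = 3).
{pile=1, row=4, owner=Cal, rank=1}: Match (pile = 1).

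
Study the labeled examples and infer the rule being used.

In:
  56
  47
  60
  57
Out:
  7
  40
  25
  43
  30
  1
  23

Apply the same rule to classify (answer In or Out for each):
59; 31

'In' ⟺ at least 47.
59 → 59 ≥ 47 → In.
31 → 31 < 47 → Out.

In, Out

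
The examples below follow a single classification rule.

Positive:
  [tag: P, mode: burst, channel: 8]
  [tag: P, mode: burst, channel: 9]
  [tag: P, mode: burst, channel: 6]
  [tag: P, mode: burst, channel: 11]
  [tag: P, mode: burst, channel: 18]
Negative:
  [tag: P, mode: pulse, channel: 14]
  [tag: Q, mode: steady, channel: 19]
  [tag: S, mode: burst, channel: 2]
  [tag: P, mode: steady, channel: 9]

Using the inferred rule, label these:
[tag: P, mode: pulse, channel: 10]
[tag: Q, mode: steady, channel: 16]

Negative, Negative

A rule that fits every label: tag is P AND mode is burst — true of each 'Positive' example, false of each 'Negative' one.
Negative: [tag: P, mode: pulse, channel: 10], since tag is P, mode is pulse. Negative: [tag: Q, mode: steady, channel: 16], since tag is Q, mode is steady.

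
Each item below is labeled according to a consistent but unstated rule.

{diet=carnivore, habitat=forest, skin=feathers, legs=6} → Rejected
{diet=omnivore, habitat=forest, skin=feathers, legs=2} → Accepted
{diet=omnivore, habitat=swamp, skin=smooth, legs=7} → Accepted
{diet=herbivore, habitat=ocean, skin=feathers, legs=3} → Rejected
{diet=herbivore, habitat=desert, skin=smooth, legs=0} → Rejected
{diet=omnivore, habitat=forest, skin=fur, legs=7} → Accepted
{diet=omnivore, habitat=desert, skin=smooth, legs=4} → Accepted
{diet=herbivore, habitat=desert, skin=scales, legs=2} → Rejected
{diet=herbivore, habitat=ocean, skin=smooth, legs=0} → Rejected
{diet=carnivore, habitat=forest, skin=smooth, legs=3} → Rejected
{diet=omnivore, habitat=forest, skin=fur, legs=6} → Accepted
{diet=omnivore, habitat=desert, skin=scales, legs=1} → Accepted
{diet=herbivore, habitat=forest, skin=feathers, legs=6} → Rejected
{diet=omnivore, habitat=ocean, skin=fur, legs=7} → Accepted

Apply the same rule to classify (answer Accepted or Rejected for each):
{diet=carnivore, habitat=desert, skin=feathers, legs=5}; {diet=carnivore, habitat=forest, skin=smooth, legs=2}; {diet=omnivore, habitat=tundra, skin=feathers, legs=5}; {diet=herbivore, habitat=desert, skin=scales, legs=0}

Rejected, Rejected, Accepted, Rejected

All 'Accepted' examples share one property — diet is omnivore — and every 'Rejected' example lacks it.
{diet=carnivore, habitat=desert, skin=feathers, legs=5}: diet is carnivore, fails the rule → Rejected.
{diet=carnivore, habitat=forest, skin=smooth, legs=2}: diet is carnivore, fails the rule → Rejected.
{diet=omnivore, habitat=tundra, skin=feathers, legs=5}: diet is omnivore, passes → Accepted.
{diet=herbivore, habitat=desert, skin=scales, legs=0}: diet is herbivore, fails the rule → Rejected.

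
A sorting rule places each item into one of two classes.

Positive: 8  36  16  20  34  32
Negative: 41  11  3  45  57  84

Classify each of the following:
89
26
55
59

Negative, Positive, Negative, Negative

All 'Positive' examples share one property — even AND at most 36 — and every 'Negative' example lacks it.
89: 89 is odd, 89 > 36, lacks this property → Negative.
26: 26 is even, 26 ≤ 36, has this property → Positive.
55: 55 is odd, 55 > 36, lacks this property → Negative.
59: 59 is odd, 59 > 36, lacks this property → Negative.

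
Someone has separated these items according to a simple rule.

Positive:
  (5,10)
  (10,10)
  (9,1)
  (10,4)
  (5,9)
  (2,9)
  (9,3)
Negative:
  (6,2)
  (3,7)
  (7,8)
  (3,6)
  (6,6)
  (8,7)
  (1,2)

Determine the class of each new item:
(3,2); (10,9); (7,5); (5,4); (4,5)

A rule that fits every label: max ≥ 9 — true of each 'Positive' example, false of each 'Negative' one.
(3,2) → max 3 → Negative.
(10,9) → max 10 → Positive.
(7,5) → max 7 → Negative.
(5,4) → max 5 → Negative.
(4,5) → max 5 → Negative.

Negative, Positive, Negative, Negative, Negative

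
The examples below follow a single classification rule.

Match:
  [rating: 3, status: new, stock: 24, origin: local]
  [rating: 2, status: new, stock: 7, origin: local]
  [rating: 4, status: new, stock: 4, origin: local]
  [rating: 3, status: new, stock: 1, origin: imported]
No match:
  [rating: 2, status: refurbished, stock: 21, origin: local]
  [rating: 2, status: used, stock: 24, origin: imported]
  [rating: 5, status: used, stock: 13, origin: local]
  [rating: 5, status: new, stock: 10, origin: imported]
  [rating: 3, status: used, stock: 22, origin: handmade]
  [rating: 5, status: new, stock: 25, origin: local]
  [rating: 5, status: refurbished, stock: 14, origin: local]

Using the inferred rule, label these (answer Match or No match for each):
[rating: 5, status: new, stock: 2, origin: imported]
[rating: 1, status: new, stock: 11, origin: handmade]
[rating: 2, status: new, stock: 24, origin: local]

The classifier is using: status is new AND rating ≤ 4.
[rating: 5, status: new, stock: 2, origin: imported]: status is new, rating = 5, fails this test → No match. [rating: 1, status: new, stock: 11, origin: handmade]: status is new, rating = 1, qualifies → Match. [rating: 2, status: new, stock: 24, origin: local]: status is new, rating = 2, qualifies → Match.

No match, Match, Match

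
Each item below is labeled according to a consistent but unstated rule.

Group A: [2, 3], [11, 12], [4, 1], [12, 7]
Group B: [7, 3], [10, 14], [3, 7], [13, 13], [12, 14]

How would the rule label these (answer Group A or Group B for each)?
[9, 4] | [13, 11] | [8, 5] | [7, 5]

Group A, Group B, Group A, Group B

A rule that fits every label: sum is odd — true of each 'Group A' example, false of each 'Group B' one.
[9, 4]: Group A (9+4 = 13). [13, 11]: Group B (13+11 = 24). [8, 5]: Group A (8+5 = 13). [7, 5]: Group B (7+5 = 12).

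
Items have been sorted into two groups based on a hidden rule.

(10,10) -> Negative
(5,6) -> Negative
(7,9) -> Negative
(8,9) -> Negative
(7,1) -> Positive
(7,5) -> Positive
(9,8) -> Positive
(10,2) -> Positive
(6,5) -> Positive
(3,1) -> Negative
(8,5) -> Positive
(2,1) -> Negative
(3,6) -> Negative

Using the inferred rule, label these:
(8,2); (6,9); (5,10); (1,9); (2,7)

The pattern is that an item is 'Positive' exactly when: first > second AND sum ≥ 8.

Positive, Negative, Negative, Negative, Negative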